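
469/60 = 7 + 49/60 = 7.82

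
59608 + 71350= 130958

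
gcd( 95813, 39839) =1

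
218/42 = 5  +  4/21 =5.19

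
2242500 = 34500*65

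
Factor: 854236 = 2^2 * 31^1*83^2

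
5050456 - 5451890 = - 401434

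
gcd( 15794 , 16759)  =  1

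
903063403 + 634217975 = 1537281378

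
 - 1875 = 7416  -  9291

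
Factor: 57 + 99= 156 = 2^2 * 3^1*13^1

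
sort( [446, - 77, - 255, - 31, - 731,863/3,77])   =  [ - 731 ,-255,-77, - 31, 77,863/3, 446] 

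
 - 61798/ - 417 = 61798/417 =148.20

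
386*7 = 2702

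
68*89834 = 6108712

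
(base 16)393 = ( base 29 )12G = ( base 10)915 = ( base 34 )qv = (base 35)q5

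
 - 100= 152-252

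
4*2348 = 9392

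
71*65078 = 4620538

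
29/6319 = 29/6319 = 0.00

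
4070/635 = 814/127 = 6.41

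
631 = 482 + 149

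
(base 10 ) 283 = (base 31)94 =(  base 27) ad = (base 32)8R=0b100011011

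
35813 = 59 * 607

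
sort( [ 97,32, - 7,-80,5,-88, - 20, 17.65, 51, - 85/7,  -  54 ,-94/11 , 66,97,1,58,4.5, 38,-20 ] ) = [ - 88,-80,  -  54, - 20,-20,-85/7,  -  94/11 , - 7,1,4.5,  5,17.65,32, 38,51, 58,66,97, 97] 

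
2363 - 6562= -4199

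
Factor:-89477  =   - 89477^1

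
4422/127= 4422/127=34.82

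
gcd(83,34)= 1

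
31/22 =1 + 9/22 = 1.41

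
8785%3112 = 2561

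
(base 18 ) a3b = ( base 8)6351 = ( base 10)3305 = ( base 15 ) ea5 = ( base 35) 2of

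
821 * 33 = 27093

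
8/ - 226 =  - 1+ 109/113 = - 0.04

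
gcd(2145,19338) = 33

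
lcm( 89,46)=4094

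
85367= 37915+47452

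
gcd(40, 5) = 5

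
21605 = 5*4321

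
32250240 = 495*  65152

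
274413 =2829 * 97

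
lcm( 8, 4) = 8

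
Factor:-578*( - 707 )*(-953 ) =-389439638 =- 2^1*7^1 * 17^2*101^1*953^1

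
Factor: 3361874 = 2^1*1193^1*1409^1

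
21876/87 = 251 + 13/29 =251.45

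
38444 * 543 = 20875092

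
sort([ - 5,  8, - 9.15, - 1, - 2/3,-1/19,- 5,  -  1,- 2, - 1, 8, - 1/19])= [-9.15,-5,-5, - 2, - 1, - 1,  -  1,-2/3, - 1/19 , - 1/19, 8, 8 ] 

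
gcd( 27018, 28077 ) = 3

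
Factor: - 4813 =- 4813^1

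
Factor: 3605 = 5^1*7^1*103^1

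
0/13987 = 0 =0.00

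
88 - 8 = 80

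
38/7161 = 38/7161 = 0.01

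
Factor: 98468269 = 98468269^1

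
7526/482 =15+148/241 = 15.61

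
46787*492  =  23019204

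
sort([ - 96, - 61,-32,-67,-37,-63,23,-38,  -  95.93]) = [ - 96, - 95.93, - 67,-63, - 61,  -  38, - 37,-32, 23]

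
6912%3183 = 546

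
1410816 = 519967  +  890849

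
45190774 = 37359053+7831721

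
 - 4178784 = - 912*4582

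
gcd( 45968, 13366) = 2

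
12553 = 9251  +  3302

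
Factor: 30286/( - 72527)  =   - 38/91 =- 2^1*7^( -1)*13^( - 1)*19^1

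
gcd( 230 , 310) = 10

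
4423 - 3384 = 1039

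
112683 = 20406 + 92277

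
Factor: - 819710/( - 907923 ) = 2^1*3^( - 1) * 5^1* 127^ (  -  1 )*2383^( - 1 )*81971^1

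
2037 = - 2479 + 4516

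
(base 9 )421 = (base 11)292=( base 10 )343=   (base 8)527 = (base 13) 205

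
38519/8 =4814 + 7/8 = 4814.88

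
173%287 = 173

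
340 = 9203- 8863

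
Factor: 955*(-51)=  -48705  =  - 3^1*5^1*17^1*191^1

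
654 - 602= 52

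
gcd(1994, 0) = 1994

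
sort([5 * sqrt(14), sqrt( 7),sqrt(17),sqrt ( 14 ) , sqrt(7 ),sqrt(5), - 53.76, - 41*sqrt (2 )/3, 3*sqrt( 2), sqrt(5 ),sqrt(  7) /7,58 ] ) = [ - 53.76,-41*sqrt (2 ) /3,sqrt(7)/7,sqrt( 5 ) , sqrt ( 5 ) , sqrt( 7 ),sqrt(7 ), sqrt(14 ),sqrt(17),3*  sqrt( 2 ),5*sqrt(14 ),58 ] 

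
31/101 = 31/101 = 0.31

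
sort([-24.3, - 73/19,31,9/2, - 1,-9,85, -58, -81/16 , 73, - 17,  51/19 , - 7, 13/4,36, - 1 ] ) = [ - 58, - 24.3, - 17, - 9, - 7 ,-81/16,  -  73/19, - 1, - 1 , 51/19,13/4, 9/2, 31, 36,  73,85 ]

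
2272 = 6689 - 4417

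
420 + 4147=4567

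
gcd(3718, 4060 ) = 2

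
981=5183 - 4202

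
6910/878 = 3455/439 =7.87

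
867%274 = 45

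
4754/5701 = 4754/5701 = 0.83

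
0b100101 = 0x25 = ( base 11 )34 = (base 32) 15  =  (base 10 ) 37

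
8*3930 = 31440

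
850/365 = 170/73  =  2.33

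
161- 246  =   - 85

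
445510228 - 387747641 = 57762587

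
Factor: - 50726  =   - 2^1*13^1*1951^1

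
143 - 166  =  -23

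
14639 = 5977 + 8662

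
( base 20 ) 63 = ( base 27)4F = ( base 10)123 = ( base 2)1111011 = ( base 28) 4B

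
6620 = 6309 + 311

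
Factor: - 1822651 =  - 19^1*95929^1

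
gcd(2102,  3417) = 1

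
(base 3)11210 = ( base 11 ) 108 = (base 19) 6f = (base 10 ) 129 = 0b10000001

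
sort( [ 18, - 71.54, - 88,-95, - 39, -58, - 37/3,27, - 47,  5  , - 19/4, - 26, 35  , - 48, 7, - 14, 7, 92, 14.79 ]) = [ - 95,  -  88 , - 71.54, - 58, - 48, - 47, - 39, -26, - 14, - 37/3, - 19/4,  5,7,7, 14.79, 18 , 27,  35, 92 ]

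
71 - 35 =36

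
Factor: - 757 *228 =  - 172596 = - 2^2*3^1*19^1*757^1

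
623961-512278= 111683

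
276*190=52440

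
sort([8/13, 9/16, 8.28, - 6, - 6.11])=[ - 6.11, - 6,9/16, 8/13, 8.28]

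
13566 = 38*357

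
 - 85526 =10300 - 95826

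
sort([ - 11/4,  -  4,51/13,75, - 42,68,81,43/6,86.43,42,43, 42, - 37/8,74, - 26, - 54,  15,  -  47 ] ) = [ - 54,-47, -42, - 26, - 37/8,  -  4,-11/4,  51/13,43/6,  15,42 , 42,43,68,74, 75,81,  86.43]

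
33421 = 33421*1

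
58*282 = 16356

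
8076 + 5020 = 13096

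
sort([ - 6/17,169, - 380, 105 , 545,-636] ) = [-636, - 380, - 6/17,105 , 169, 545] 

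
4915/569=4915/569 = 8.64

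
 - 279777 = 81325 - 361102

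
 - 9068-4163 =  - 13231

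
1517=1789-272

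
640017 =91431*7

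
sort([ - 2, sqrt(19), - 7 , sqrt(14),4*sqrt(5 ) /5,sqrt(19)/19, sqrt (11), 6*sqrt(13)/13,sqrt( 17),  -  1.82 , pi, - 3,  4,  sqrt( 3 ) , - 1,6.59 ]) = [- 7,-3, - 2, - 1.82, - 1,sqrt(19)/19,6*sqrt(13)/13,sqrt(3), 4*sqrt(5 )/5,  pi, sqrt(11),  sqrt(14 ), 4,sqrt (17), sqrt(19), 6.59]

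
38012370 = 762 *49885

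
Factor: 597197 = 29^1 * 20593^1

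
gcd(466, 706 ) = 2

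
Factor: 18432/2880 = 32/5 = 2^5*5^( - 1 )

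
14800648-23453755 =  - 8653107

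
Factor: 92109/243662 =2^( - 1 )*3^1  *23^( - 1 )*5297^(-1 )*30703^1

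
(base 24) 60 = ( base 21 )6i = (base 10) 144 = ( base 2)10010000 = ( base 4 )2100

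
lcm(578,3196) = 54332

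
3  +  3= 6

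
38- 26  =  12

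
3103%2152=951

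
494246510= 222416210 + 271830300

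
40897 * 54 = 2208438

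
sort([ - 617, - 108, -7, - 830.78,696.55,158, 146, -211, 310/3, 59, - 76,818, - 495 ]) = [-830.78,-617, - 495,-211, - 108, - 76, - 7, 59, 310/3, 146,158,696.55,818] 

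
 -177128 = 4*( - 44282)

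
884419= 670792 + 213627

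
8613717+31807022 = 40420739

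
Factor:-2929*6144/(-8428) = 4498944/2107 = 2^9  *3^1*7^(-2) * 29^1 * 43^( - 1)*101^1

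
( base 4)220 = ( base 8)50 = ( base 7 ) 55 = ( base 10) 40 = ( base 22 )1I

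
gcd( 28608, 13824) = 192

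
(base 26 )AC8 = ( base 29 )8C4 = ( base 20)HE0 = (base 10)7080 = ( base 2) 1101110101000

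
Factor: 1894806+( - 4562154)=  - 2667348 = -2^2*3^2*74093^1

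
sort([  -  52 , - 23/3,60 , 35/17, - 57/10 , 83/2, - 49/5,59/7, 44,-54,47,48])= [ - 54, - 52, - 49/5, - 23/3, - 57/10,35/17,59/7,83/2, 44, 47, 48, 60]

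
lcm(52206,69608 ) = 208824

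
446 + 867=1313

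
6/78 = 1/13 = 0.08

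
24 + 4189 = 4213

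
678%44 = 18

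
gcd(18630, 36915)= 345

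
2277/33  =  69 = 69.00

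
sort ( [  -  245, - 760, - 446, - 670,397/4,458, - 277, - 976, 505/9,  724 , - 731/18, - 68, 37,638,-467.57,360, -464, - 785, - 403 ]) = [ - 976, - 785, - 760, - 670,-467.57, - 464, - 446 , - 403,-277, - 245,- 68, - 731/18,37, 505/9,397/4,360, 458 , 638, 724]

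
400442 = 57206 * 7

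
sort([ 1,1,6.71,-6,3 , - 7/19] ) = [ - 6, - 7/19, 1,1, 3, 6.71] 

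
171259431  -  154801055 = 16458376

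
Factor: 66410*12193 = 809737130 = 2^1*5^1*29^1*89^1*137^1*229^1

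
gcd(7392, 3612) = 84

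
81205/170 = 16241/34 = 477.68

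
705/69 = 235/23 = 10.22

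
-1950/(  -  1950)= 1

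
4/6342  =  2/3171 = 0.00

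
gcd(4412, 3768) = 4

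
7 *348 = 2436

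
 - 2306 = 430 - 2736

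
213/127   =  213/127 = 1.68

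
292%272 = 20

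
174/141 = 1+11/47  =  1.23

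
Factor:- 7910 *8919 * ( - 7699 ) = 543158983710= 2^1 * 3^2 * 5^1*7^1*113^1* 991^1*7699^1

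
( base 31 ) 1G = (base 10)47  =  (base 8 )57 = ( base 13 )38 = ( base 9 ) 52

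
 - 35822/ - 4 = 8955+1/2 = 8955.50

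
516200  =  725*712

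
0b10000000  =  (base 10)128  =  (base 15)88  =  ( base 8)200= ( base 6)332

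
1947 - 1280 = 667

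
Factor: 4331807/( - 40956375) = - 3^(- 1)*5^( - 3)*79^1*149^( - 1) * 733^( - 1)*54833^1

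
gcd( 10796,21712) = 4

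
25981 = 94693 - 68712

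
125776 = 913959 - 788183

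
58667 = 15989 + 42678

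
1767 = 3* 589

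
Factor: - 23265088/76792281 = -2^6 * 3^ ( - 1 )*7^1*11^1*17^( - 1)*19^( - 2)*43^( - 1)*97^( - 1 ) * 4721^1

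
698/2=349  =  349.00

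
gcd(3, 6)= 3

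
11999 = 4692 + 7307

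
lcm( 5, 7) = 35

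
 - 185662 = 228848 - 414510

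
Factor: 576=2^6*3^2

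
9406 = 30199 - 20793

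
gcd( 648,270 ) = 54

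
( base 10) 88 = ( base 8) 130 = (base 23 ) 3j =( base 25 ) 3D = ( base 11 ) 80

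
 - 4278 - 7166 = - 11444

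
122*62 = 7564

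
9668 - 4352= 5316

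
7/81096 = 7/81096 = 0.00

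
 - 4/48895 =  - 1  +  48891/48895 = - 0.00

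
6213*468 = 2907684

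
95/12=95/12 = 7.92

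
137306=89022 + 48284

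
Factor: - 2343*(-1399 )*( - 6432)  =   - 2^5*3^2*11^1*67^1*71^1 * 1399^1 = - 21083176224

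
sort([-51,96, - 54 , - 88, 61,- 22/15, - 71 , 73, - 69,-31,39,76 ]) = [ - 88, - 71, - 69 , - 54, - 51,- 31,-22/15,39,61, 73, 76 , 96 ] 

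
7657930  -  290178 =7367752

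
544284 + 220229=764513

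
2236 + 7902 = 10138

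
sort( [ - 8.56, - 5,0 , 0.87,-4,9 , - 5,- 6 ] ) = [ - 8.56, - 6, - 5 , - 5, - 4, 0,0.87, 9]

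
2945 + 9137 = 12082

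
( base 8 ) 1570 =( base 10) 888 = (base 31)sk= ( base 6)4040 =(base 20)248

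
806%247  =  65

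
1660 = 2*830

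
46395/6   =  15465/2 = 7732.50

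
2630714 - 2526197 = 104517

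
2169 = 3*723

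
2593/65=39+58/65= 39.89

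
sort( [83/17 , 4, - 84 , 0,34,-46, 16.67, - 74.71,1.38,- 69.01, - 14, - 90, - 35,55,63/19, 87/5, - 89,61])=[ - 90, -89, - 84 ,-74.71,-69.01, - 46,-35,- 14,0,1.38,63/19, 4  ,  83/17, 16.67,87/5,34, 55 , 61 ]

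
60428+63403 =123831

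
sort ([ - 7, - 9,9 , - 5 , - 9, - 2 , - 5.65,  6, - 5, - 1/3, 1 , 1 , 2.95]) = [ - 9, - 9, - 7,-5.65, - 5, - 5, - 2, - 1/3, 1, 1, 2.95,6,9]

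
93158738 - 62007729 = 31151009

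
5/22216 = 5/22216 = 0.00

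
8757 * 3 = 26271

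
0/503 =0 = 0.00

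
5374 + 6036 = 11410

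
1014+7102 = 8116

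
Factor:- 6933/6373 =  - 3^1*2311^1*6373^( - 1)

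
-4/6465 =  -4/6465 = - 0.00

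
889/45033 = 889/45033 = 0.02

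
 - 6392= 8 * ( - 799)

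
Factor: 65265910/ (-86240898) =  - 3^ ( - 2)*5^1*17^( - 1 )*787^1*8293^1*281833^ ( - 1) =- 32632955/43120449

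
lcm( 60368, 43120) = 301840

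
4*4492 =17968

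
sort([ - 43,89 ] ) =[-43,89 ]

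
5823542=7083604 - 1260062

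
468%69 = 54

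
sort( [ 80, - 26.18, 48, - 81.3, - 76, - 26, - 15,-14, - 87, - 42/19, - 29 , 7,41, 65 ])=[ - 87, - 81.3, - 76, - 29, - 26.18, - 26, - 15, - 14, - 42/19,7,41,48, 65,  80]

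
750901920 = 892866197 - 141964277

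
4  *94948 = 379792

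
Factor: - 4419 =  - 3^2 * 491^1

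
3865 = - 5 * ( - 773 ) 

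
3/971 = 3/971 = 0.00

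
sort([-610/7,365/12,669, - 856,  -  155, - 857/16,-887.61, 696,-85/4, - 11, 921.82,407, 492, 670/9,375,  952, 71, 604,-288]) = [  -  887.61, - 856, - 288,  -  155,  -  610/7, - 857/16 ,  -  85/4,-11, 365/12, 71, 670/9, 375,407,  492,604, 669,696,921.82, 952] 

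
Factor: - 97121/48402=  - 2^(  -  1)*3^( - 2)*17^1*29^1*197^1* 2689^(-1) 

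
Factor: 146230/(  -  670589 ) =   -  2^1*5^1*7^1*131^( - 1)*2089^1*5119^(-1)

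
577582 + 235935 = 813517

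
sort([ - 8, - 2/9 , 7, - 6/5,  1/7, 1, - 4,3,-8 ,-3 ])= [ - 8 , - 8, - 4,-3, -6/5,-2/9,1/7,1,  3,7] 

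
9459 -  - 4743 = 14202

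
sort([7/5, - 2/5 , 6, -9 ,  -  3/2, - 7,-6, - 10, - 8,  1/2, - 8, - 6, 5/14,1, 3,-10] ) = [ -10 ,- 10,- 9 , - 8,-8, - 7, - 6,-6,-3/2,-2/5, 5/14, 1/2, 1,  7/5, 3,  6]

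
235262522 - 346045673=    - 110783151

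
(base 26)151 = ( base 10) 807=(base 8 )1447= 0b1100100111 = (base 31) Q1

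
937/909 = 1 +28/909 = 1.03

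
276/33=92/11 = 8.36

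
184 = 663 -479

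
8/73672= 1/9209= 0.00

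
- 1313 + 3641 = 2328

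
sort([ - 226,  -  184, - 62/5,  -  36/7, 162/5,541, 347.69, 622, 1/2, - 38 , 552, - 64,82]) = [-226 , -184, - 64 , -38, - 62/5, - 36/7, 1/2, 162/5,82, 347.69, 541,552, 622 ]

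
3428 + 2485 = 5913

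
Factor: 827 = 827^1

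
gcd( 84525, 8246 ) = 7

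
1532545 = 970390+562155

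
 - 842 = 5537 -6379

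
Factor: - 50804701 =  - 50804701^1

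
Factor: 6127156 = 2^2*7^2*43^1*727^1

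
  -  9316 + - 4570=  - 13886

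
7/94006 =7/94006 =0.00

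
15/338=15/338 = 0.04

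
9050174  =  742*12197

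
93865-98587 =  -4722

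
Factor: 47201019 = 3^1*47^1*334759^1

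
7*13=91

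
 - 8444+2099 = - 6345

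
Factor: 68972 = 2^2*43^1* 401^1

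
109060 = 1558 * 70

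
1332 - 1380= - 48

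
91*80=7280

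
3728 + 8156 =11884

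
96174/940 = 48087/470 =102.31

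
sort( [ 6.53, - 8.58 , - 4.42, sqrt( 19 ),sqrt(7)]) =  [ - 8.58, - 4.42 , sqrt( 7), sqrt( 19 ),6.53]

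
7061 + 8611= 15672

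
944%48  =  32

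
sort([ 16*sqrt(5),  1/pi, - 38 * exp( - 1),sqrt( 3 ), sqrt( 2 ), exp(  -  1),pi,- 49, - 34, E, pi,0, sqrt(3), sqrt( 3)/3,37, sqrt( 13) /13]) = [- 49, - 34, - 38 *exp(-1 ),0,sqrt(13 )/13, 1/pi, exp( - 1 ), sqrt( 3)/3 , sqrt( 2), sqrt( 3 ) , sqrt ( 3 ), E,  pi, pi,16 * sqrt( 5 ), 37] 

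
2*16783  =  33566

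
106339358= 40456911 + 65882447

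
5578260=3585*1556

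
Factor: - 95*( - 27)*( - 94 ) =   -  241110  =  - 2^1 *3^3*5^1*19^1 * 47^1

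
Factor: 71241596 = 2^2*31^1*574529^1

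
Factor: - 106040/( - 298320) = 241/678 = 2^( - 1 )*3^( - 1 )*113^(-1 )*241^1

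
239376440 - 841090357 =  - 601713917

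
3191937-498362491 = - 495170554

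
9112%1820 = 12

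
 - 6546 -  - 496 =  - 6050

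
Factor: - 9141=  - 3^1*11^1 *277^1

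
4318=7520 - 3202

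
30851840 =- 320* ( - 96412)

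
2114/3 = 2114/3 =704.67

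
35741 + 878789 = 914530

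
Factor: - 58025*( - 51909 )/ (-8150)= - 120480789/326  =  - 2^( - 1 ) * 3^1*11^4*13^1*163^( - 1)*211^1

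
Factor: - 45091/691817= - 7^( - 1)*23^( - 1)*67^1*673^1*4297^( - 1 )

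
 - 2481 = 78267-80748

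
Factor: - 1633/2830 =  - 2^(-1)*5^( - 1)*23^1*71^1*283^(  -  1) 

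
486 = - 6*( - 81 ) 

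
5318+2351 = 7669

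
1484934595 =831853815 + 653080780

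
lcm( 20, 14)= 140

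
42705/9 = 4745 = 4745.00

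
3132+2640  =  5772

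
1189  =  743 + 446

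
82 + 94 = 176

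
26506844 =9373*2828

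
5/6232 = 5/6232 = 0.00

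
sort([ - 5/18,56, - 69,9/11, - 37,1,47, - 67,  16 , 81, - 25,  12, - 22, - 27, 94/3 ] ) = [ -69 , - 67, - 37, - 27, - 25, - 22, - 5/18, 9/11, 1,  12 , 16,94/3, 47,56, 81 ] 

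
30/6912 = 5/1152 = 0.00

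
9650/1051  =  9650/1051 = 9.18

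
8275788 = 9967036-1691248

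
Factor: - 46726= -2^1 * 61^1*383^1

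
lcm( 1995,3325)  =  9975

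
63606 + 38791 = 102397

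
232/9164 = 2/79=0.03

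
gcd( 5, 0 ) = 5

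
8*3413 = 27304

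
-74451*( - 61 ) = 4541511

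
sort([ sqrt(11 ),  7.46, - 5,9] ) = [ - 5,sqrt(11 ),  7.46,9] 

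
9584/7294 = 4792/3647 = 1.31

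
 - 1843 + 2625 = 782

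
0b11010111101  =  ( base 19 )4EF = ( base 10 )1725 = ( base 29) 21e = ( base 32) 1lt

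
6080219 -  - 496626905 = 502707124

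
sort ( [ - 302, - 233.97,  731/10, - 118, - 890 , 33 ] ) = [ - 890, - 302, - 233.97, - 118,33,731/10 ] 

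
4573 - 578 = 3995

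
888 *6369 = 5655672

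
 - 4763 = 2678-7441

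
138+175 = 313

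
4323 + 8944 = 13267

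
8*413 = 3304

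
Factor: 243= 3^5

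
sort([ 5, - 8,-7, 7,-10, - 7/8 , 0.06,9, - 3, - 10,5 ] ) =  [ - 10,-10, - 8, - 7,-3,-7/8,  0.06, 5,5,7,9]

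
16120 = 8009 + 8111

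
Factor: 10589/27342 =2^(-1)*3^ ( - 2 ) * 7^( - 2 )*31^ ( - 1 )*10589^1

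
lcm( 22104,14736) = 44208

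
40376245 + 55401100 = 95777345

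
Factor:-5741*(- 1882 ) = 10804562   =  2^1*941^1 *5741^1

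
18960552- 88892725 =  - 69932173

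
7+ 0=7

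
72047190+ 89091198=161138388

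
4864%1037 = 716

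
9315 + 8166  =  17481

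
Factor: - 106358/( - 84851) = 994/793=2^1*7^1*13^( - 1)*61^(-1)*71^1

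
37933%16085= 5763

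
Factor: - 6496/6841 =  - 2^5* 7^1 * 29^1*  6841^( - 1)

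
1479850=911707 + 568143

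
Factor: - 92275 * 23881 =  - 2203619275 = -5^2*11^1 * 13^1 * 167^1*3691^1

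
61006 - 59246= 1760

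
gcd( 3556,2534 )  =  14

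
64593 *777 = 50188761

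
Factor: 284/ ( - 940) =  - 71/235=- 5^( - 1 )*47^(- 1 )*71^1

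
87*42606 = 3706722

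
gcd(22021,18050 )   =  361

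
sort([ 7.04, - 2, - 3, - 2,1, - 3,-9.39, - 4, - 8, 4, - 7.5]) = [ - 9.39,-8, - 7.5, - 4, - 3, - 3 ,  -  2, - 2  ,  1, 4,7.04] 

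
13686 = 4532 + 9154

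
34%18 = 16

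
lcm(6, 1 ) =6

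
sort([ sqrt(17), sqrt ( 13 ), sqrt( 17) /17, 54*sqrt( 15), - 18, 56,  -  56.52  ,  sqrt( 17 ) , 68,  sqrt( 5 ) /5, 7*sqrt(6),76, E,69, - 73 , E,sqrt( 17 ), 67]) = [ - 73,-56.52,  -  18, sqrt(17)/17, sqrt( 5)/5, E, E,sqrt( 13), sqrt( 17 ), sqrt( 17),  sqrt(17), 7*sqrt( 6), 56,67,68,69, 76, 54*sqrt( 15)] 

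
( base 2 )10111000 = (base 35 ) 59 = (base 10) 184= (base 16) b8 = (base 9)224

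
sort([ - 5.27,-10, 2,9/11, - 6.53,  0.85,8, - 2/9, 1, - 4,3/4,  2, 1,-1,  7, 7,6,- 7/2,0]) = [ - 10, - 6.53,-5.27, - 4, - 7/2,-1, - 2/9, 0,3/4,9/11,  0.85, 1, 1, 2, 2,  6,7, 7, 8 ] 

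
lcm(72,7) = 504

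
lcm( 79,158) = 158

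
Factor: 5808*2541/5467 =191664/71  =  2^4*3^2*11^3*71^(  -  1 ) 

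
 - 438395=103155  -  541550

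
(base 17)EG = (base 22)BC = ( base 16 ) FE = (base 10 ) 254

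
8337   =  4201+4136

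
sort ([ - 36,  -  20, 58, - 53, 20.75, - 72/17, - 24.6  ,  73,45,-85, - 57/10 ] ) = [ - 85, - 53, - 36, - 24.6, - 20, - 57/10, - 72/17,20.75  ,  45, 58,73]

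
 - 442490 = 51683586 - 52126076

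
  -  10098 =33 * ( - 306)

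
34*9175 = 311950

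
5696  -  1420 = 4276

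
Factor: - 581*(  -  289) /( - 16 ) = -167909/16=-  2^( - 4)*7^1*17^2 *83^1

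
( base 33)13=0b100100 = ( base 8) 44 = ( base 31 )15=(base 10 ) 36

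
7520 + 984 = 8504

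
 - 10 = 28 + - 38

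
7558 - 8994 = - 1436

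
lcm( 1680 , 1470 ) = 11760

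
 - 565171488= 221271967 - 786443455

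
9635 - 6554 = 3081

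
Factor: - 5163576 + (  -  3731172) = -8894748 = - 2^2*3^1 * 741229^1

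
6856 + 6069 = 12925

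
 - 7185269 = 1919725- 9104994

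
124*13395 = 1660980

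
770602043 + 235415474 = 1006017517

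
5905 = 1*5905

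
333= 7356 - 7023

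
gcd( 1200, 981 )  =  3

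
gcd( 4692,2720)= 68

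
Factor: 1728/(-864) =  - 2^1= - 2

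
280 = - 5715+5995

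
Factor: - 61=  - 61^1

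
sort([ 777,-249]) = [ - 249,777]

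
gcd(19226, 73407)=1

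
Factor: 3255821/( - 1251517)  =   - 19^1*71^( - 1)* 349^1*491^1* 17627^(-1 ) 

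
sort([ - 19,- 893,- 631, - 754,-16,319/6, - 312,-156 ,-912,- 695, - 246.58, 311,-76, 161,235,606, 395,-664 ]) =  [ - 912, -893,-754, - 695, -664, - 631,-312, - 246.58,-156 , - 76, - 19, - 16,319/6, 161,235 , 311,395, 606]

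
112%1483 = 112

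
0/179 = 0  =  0.00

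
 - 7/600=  - 7/600 = - 0.01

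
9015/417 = 3005/139 = 21.62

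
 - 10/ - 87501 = 10/87501 = 0.00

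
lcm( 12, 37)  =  444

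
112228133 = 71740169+40487964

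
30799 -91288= - 60489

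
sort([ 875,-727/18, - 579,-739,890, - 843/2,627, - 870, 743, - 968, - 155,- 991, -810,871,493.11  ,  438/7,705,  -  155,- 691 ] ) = [ - 991, -968, - 870, - 810,-739, - 691, - 579,-843/2, - 155, - 155,-727/18,438/7, 493.11, 627,705,743,871,875, 890 ] 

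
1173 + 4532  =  5705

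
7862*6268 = 49279016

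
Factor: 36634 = 2^1*13^1 * 1409^1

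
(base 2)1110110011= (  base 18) 2gb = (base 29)13J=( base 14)4b9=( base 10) 947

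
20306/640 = 31  +  233/320 = 31.73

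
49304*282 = 13903728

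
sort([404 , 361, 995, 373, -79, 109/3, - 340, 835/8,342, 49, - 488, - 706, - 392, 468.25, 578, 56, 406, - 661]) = [ - 706, - 661, - 488, - 392,  -  340, - 79,109/3, 49, 56,835/8, 342, 361, 373,404, 406 , 468.25,578,995] 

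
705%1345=705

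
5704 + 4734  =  10438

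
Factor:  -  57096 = -2^3 * 3^2*13^1*61^1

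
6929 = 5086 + 1843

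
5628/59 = 95 + 23/59 = 95.39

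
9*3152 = 28368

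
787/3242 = 787/3242 = 0.24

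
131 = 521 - 390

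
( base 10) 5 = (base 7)5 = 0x5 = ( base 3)12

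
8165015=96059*85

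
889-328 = 561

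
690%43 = 2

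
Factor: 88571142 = 2^1 * 3^2*11^1* 43^1*101^1*103^1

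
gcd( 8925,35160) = 15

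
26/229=26/229 = 0.11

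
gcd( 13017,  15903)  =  3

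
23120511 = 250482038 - 227361527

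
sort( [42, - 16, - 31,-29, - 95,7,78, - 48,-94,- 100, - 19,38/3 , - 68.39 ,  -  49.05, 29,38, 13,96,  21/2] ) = [-100, -95, - 94, - 68.39, - 49.05,-48,-31, - 29, - 19 , - 16,7, 21/2, 38/3,13,29, 38,42,78  ,  96] 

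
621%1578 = 621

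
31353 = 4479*7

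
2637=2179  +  458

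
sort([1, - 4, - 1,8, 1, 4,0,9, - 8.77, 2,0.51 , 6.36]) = [ - 8.77,-4,-1 , 0, 0.51,1,1 , 2,4, 6.36,8, 9] 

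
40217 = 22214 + 18003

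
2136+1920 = 4056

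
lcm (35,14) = 70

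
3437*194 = 666778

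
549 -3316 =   -  2767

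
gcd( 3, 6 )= 3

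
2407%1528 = 879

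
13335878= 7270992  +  6064886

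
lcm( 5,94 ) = 470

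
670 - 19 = 651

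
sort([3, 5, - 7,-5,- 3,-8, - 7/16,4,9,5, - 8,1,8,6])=[ - 8,-8, - 7,-5, - 3, - 7/16,1,3,  4,5,5,6,8, 9] 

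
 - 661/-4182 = 661/4182 =0.16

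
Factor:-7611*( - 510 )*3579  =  13892282190 = 2^1*3^3*5^1*17^1*43^1*59^1*1193^1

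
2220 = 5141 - 2921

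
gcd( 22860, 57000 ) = 60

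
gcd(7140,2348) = 4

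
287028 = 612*469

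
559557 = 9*62173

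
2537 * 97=246089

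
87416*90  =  7867440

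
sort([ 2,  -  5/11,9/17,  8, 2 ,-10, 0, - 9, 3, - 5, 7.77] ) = [ - 10 ,  -  9, -5, - 5/11, 0,9/17,2, 2,3, 7.77, 8]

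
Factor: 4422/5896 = 2^ ( - 2)*3^1=3/4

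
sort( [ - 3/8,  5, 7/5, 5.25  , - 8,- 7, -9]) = [-9, - 8,- 7, - 3/8,7/5,  5,5.25]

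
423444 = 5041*84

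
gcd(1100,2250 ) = 50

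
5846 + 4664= 10510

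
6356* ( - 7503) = -47689068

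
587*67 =39329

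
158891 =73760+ 85131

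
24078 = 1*24078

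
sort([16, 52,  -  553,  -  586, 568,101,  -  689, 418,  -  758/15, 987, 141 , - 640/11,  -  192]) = [ - 689,  -  586,-553,  -  192, - 640/11,-758/15, 16,52, 101,141,418, 568,987] 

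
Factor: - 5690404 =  - 2^2*  1422601^1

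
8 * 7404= 59232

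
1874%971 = 903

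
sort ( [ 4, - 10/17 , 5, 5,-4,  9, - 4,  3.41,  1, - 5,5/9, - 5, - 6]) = [ - 6,-5,- 5, - 4, - 4, - 10/17, 5/9,1,3.41,  4,  5, 5,9]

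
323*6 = 1938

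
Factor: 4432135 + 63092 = 4495227 = 3^1*11^1*179^1*761^1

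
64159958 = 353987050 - 289827092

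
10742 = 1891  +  8851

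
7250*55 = 398750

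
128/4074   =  64/2037 = 0.03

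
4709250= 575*8190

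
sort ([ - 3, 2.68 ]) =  [ - 3,2.68]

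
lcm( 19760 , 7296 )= 474240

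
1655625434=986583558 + 669041876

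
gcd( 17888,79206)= 86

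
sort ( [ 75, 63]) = [ 63, 75]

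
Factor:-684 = -2^2*3^2*19^1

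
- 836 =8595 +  - 9431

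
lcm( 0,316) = 0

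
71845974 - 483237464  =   - 411391490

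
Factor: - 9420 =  - 2^2*3^1*5^1*157^1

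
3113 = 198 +2915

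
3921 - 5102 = -1181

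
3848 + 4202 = 8050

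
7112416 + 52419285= 59531701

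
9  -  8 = 1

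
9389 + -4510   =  4879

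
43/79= 43/79 =0.54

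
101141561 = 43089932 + 58051629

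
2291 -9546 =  -7255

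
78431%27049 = 24333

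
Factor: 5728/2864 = 2^1  =  2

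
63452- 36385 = 27067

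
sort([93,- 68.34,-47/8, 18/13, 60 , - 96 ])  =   [ - 96, - 68.34, - 47/8,  18/13, 60, 93 ] 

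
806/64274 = 403/32137 = 0.01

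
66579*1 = 66579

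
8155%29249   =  8155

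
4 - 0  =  4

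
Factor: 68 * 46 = 3128 = 2^3*17^1*23^1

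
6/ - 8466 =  - 1/1411 = -0.00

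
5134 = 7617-2483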